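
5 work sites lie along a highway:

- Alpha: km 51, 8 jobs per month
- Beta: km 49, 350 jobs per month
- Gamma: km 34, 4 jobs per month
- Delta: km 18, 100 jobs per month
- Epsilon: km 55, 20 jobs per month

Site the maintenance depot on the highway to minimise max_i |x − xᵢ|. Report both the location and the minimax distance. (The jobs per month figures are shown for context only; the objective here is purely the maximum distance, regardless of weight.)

The 1-center on a line is the midpoint of the two extreme points: leftmost at 18, rightmost at 55.
Optimal location = (18 + 55)/2 = 36.5; maximum distance = (55 − 18)/2 = 18.5.

location 36.5, max distance 18.5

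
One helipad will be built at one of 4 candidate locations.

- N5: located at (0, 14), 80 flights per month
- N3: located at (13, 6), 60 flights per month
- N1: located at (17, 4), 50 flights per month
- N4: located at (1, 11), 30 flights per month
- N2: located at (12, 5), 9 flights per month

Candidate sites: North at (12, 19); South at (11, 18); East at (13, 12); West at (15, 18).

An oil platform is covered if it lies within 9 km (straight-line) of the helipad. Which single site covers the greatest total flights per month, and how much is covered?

Coverage radius r = 9 km; a point is covered iff (Δx)²+(Δy)² ≤ 9² = 81.
  North (12, 19): covers {none} → 0
  South (11, 18): covers {none} → 0
  East (13, 12): covers {N3, N1, N2} → 119
  West (15, 18): covers {none} → 0
Maximum coverage at East: 119 flights per month.

East, covering 119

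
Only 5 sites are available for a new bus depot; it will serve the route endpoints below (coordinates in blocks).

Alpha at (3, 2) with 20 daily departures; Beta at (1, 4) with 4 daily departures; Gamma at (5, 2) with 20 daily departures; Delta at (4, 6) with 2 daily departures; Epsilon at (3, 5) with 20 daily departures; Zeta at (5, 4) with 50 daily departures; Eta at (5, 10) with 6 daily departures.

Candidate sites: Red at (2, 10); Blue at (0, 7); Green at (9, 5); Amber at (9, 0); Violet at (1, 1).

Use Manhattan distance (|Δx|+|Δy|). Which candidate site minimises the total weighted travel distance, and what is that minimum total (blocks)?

Violet, total 736 blocks

Total weighted distance at each candidate:
  Red (2, 10): total = 1028
  Blue (0, 7): total = 934
  Green (9, 5): total = 792
  Amber (9, 0): total = 1054
  Violet (1, 1): total = 736
Minimum is at Violet with total 736 blocks.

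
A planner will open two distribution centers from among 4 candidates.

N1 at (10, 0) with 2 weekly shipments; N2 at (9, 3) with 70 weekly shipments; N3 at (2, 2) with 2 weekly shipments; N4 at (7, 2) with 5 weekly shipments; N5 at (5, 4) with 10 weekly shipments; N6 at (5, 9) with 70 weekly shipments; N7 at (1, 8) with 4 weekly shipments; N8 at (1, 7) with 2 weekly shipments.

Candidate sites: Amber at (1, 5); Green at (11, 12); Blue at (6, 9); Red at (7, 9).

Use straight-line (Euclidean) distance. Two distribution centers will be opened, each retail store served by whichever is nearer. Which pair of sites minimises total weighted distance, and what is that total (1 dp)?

Evaluate every pair (each demand assigned to the nearer of the two):
  {Amber, Blue}: total = 656.4
  {Blue, Red}: total = 665.0
  {Green, Blue}: total = 692.9
  {Amber, Red}: total = 698.8
  {Green, Red}: total = 744.7
  {Amber, Green}: total = 1090.9
Best pair: {Amber, Blue} with total 656.4.

{Amber, Blue}, total 656.4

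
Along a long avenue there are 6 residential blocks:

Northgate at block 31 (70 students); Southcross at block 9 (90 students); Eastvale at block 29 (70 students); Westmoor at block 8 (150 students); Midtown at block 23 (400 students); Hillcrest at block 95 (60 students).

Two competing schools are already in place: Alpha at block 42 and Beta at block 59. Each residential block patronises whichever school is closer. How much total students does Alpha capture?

The indifferent point is the midpoint (42+59)/2 = 50.5; residential blocks left of it (closer to Alpha at 42) go to Alpha, those right go to Beta.
  Westmoor at 8 (w=150) → Alpha
  Southcross at 9 (w=90) → Alpha
  Midtown at 23 (w=400) → Alpha
  Eastvale at 29 (w=70) → Alpha
  Northgate at 31 (w=70) → Alpha
  Hillcrest at 95 (w=60) → Beta
Alpha captures 780; Beta captures 60.

780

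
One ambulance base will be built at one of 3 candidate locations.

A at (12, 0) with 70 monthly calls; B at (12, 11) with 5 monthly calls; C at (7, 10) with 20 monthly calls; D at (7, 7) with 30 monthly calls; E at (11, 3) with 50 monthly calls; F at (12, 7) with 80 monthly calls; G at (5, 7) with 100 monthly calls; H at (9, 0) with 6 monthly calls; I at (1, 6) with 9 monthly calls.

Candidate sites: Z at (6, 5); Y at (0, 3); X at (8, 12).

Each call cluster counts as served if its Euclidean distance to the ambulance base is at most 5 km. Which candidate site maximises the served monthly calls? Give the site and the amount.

Z, covering 130

Coverage radius r = 5 km; a point is covered iff (Δx)²+(Δy)² ≤ 5² = 25.
  Z (6, 5): covers {D, G} → 130
  Y (0, 3): covers {I} → 9
  X (8, 12): covers {B, C} → 25
Maximum coverage at Z: 130 monthly calls.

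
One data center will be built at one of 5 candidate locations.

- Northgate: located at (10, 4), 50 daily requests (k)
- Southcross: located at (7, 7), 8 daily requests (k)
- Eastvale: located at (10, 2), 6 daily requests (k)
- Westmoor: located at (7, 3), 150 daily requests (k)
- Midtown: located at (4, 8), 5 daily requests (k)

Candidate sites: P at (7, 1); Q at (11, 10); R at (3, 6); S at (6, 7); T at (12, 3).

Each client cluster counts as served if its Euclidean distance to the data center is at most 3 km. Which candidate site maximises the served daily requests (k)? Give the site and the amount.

Coverage radius r = 3 km; a point is covered iff (Δx)²+(Δy)² ≤ 3² = 9.
  P (7, 1): covers {Westmoor} → 150
  Q (11, 10): covers {none} → 0
  R (3, 6): covers {Midtown} → 5
  S (6, 7): covers {Southcross, Midtown} → 13
  T (12, 3): covers {Northgate, Eastvale} → 56
Maximum coverage at P: 150 daily requests (k).

P, covering 150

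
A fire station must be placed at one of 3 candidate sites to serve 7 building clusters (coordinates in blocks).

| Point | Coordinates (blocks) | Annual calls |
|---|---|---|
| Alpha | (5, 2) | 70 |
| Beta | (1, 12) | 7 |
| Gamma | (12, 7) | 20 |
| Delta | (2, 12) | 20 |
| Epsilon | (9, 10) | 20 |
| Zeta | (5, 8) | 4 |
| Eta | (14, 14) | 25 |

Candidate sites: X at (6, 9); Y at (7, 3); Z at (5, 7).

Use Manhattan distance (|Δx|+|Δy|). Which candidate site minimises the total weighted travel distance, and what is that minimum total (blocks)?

Z, total 1257 blocks

Total weighted distance at each candidate:
  X (6, 9): total = 1329
  Y (7, 3): total = 1433
  Z (5, 7): total = 1257
Minimum is at Z with total 1257 blocks.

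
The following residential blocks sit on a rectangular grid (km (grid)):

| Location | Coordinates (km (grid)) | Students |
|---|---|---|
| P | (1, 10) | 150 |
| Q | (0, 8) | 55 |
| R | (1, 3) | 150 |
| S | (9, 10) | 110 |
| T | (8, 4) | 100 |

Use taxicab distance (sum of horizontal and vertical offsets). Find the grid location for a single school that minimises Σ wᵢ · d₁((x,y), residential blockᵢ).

Manhattan distance separates: Σwᵢ(|x−xᵢ|+|y−yᵢ|) = Σwᵢ|x−xᵢ| + Σwᵢ|y−yᵢ|, so x and y are optimised independently as 1-D weighted medians.
Total weight W = 565; half = 282.5.
x-coordinate, sorted with cumulative weight:
  x=0 (Q, w=55) cum 55
  x=1 (P, w=150) cum 205
  x=1 (R, w=150) cum 355  ← median
  x=8 (T, w=100) cum 455
  x=9 (S, w=110) cum 565
⇒ x* = 1
y-coordinate, sorted with cumulative weight:
  y=3 (R, w=150) cum 150
  y=4 (T, w=100) cum 250
  y=8 (Q, w=55) cum 305  ← median
  y=10 (P, w=150) cum 455
  y=10 (S, w=110) cum 565
⇒ y* = 8

(1, 8)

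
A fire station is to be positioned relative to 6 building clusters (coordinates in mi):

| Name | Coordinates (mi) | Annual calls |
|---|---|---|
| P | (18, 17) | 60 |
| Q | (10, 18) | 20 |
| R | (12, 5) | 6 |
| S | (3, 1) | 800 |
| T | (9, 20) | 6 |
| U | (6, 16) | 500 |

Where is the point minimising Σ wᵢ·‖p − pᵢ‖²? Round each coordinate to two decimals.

The minimiser of Σwᵢ‖p−pᵢ‖² is the weighted centroid p* = (Σwᵢpᵢ)/(Σwᵢ).
Σwᵢ = 1392.
Σwᵢxᵢ = 60·18 + 20·10 + 6·12 + 800·3 + 6·9 + 500·6 = 6806.
Σwᵢyᵢ = 60·17 + 20·18 + 6·5 + 800·1 + 6·20 + 500·16 = 10330.
x* = 6806/1392 = 4.89, y* = 10330/1392 = 7.42.

(4.89, 7.42)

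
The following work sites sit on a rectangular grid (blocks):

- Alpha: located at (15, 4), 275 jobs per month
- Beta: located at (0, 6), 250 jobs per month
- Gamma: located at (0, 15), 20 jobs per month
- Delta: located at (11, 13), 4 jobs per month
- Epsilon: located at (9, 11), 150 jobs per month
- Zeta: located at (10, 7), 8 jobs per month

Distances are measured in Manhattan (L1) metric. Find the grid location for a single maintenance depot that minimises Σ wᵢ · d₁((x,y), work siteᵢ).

(9, 6)

Manhattan distance separates: Σwᵢ(|x−xᵢ|+|y−yᵢ|) = Σwᵢ|x−xᵢ| + Σwᵢ|y−yᵢ|, so x and y are optimised independently as 1-D weighted medians.
Total weight W = 707; half = 353.5.
x-coordinate, sorted with cumulative weight:
  x=0 (Beta, w=250) cum 250
  x=0 (Gamma, w=20) cum 270
  x=9 (Epsilon, w=150) cum 420  ← median
  x=10 (Zeta, w=8) cum 428
  x=11 (Delta, w=4) cum 432
  x=15 (Alpha, w=275) cum 707
⇒ x* = 9
y-coordinate, sorted with cumulative weight:
  y=4 (Alpha, w=275) cum 275
  y=6 (Beta, w=250) cum 525  ← median
  y=7 (Zeta, w=8) cum 533
  y=11 (Epsilon, w=150) cum 683
  y=13 (Delta, w=4) cum 687
  y=15 (Gamma, w=20) cum 707
⇒ y* = 6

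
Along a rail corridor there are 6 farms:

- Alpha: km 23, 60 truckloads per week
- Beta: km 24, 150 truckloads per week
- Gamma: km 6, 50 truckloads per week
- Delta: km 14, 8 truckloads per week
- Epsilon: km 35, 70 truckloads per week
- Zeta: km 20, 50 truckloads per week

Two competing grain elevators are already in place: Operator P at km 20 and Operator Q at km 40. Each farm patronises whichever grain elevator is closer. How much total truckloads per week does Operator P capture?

318

The indifferent point is the midpoint (20+40)/2 = 30; farms left of it (closer to Operator P at 20) go to Operator P, those right go to Operator Q.
  Gamma at 6 (w=50) → Operator P
  Delta at 14 (w=8) → Operator P
  Zeta at 20 (w=50) → Operator P
  Alpha at 23 (w=60) → Operator P
  Beta at 24 (w=150) → Operator P
  Epsilon at 35 (w=70) → Operator Q
Operator P captures 318; Operator Q captures 70.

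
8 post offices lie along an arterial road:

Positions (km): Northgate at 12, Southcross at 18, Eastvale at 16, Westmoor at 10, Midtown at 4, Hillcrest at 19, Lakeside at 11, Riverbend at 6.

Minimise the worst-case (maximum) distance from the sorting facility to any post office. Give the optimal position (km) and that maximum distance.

The 1-center on a line is the midpoint of the two extreme points: leftmost at 4, rightmost at 19.
Optimal location = (4 + 19)/2 = 11.5; maximum distance = (19 − 4)/2 = 7.5.

location 11.5, max distance 7.5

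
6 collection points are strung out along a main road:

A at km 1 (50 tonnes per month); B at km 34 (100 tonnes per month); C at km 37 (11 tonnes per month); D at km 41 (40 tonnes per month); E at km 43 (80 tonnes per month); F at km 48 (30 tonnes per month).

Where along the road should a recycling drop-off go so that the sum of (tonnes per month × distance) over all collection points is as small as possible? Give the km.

x = 37

For a sum of weighted absolute distances on a line, the optimum is the weighted median (not the mean). Total weight W = 311; half-weight = 155.5.
Sort by position and accumulate weight:
  km 1 (A, w=50) → cum 50
  km 34 (B, w=100) → cum 150
  km 37 (C, w=11) → cum 161  ≥ 155.5 → median here
  km 41 (D, w=40) → cum 201
  km 43 (E, w=80) → cum 281
  km 48 (F, w=30) → cum 311
Optimal location: km 37.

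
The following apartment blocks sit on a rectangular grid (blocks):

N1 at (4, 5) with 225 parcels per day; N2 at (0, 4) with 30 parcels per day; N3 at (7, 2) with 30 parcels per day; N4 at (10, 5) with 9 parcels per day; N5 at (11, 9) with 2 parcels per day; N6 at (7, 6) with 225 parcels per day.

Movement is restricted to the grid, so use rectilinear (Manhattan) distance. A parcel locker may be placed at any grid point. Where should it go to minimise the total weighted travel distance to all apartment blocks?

Manhattan distance separates: Σwᵢ(|x−xᵢ|+|y−yᵢ|) = Σwᵢ|x−xᵢ| + Σwᵢ|y−yᵢ|, so x and y are optimised independently as 1-D weighted medians.
Total weight W = 521; half = 260.5.
x-coordinate, sorted with cumulative weight:
  x=0 (N2, w=30) cum 30
  x=4 (N1, w=225) cum 255
  x=7 (N3, w=30) cum 285  ← median
  x=7 (N6, w=225) cum 510
  x=10 (N4, w=9) cum 519
  x=11 (N5, w=2) cum 521
⇒ x* = 7
y-coordinate, sorted with cumulative weight:
  y=2 (N3, w=30) cum 30
  y=4 (N2, w=30) cum 60
  y=5 (N1, w=225) cum 285  ← median
  y=5 (N4, w=9) cum 294
  y=6 (N6, w=225) cum 519
  y=9 (N5, w=2) cum 521
⇒ y* = 5

(7, 5)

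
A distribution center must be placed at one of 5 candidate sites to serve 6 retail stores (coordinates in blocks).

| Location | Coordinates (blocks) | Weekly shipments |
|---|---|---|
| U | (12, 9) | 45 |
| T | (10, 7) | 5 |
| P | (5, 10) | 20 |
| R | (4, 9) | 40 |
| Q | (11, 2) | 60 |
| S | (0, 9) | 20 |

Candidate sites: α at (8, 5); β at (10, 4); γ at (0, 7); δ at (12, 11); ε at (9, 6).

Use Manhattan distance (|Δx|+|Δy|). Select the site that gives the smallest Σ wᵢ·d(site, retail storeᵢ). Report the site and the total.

ε, total 1360 blocks

Total weighted distance at each candidate:
  α (8, 5): total = 1460
  β (10, 4): total = 1470
  γ (0, 7): total = 2080
  δ (12, 11): total = 1560
  ε (9, 6): total = 1360
Minimum is at ε with total 1360 blocks.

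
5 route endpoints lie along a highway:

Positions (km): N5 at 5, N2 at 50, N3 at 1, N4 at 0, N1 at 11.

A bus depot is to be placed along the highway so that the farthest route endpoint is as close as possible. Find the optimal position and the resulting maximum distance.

location 25, max distance 25

The 1-center on a line is the midpoint of the two extreme points: leftmost at 0, rightmost at 50.
Optimal location = (0 + 50)/2 = 25; maximum distance = (50 − 0)/2 = 25.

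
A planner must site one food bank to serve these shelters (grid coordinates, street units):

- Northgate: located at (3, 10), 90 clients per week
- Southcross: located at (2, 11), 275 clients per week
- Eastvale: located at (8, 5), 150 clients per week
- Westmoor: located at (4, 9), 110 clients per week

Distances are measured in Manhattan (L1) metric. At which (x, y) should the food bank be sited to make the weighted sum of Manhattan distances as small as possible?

Manhattan distance separates: Σwᵢ(|x−xᵢ|+|y−yᵢ|) = Σwᵢ|x−xᵢ| + Σwᵢ|y−yᵢ|, so x and y are optimised independently as 1-D weighted medians.
Total weight W = 625; half = 312.5.
x-coordinate, sorted with cumulative weight:
  x=2 (Southcross, w=275) cum 275
  x=3 (Northgate, w=90) cum 365  ← median
  x=4 (Westmoor, w=110) cum 475
  x=8 (Eastvale, w=150) cum 625
⇒ x* = 3
y-coordinate, sorted with cumulative weight:
  y=5 (Eastvale, w=150) cum 150
  y=9 (Westmoor, w=110) cum 260
  y=10 (Northgate, w=90) cum 350  ← median
  y=11 (Southcross, w=275) cum 625
⇒ y* = 10

(3, 10)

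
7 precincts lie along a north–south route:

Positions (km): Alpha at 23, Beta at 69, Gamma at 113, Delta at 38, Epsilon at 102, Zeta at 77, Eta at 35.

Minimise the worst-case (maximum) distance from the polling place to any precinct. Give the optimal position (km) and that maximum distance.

The 1-center on a line is the midpoint of the two extreme points: leftmost at 23, rightmost at 113.
Optimal location = (23 + 113)/2 = 68; maximum distance = (113 − 23)/2 = 45.

location 68, max distance 45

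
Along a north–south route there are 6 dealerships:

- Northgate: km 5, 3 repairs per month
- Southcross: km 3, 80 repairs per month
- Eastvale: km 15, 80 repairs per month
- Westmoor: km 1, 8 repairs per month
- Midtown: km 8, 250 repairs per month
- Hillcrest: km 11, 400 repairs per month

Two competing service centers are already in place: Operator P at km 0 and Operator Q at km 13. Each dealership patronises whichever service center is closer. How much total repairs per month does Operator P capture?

The indifferent point is the midpoint (0+13)/2 = 6.5; dealerships left of it (closer to Operator P at 0) go to Operator P, those right go to Operator Q.
  Westmoor at 1 (w=8) → Operator P
  Southcross at 3 (w=80) → Operator P
  Northgate at 5 (w=3) → Operator P
  Midtown at 8 (w=250) → Operator Q
  Hillcrest at 11 (w=400) → Operator Q
  Eastvale at 15 (w=80) → Operator Q
Operator P captures 91; Operator Q captures 730.

91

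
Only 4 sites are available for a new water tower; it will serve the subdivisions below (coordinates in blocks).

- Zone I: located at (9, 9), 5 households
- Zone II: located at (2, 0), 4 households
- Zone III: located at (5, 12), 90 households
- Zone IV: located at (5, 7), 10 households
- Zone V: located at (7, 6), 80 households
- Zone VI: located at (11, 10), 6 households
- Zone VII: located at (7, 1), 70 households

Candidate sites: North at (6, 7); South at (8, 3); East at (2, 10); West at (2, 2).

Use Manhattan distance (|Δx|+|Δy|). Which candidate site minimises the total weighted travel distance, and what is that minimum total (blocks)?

Total weighted distance at each candidate:
  North (6, 7): total = 1317
  South (8, 3): total = 1811
  East (2, 10): total = 2344
  West (2, 2): total = 2570
Minimum is at North with total 1317 blocks.

North, total 1317 blocks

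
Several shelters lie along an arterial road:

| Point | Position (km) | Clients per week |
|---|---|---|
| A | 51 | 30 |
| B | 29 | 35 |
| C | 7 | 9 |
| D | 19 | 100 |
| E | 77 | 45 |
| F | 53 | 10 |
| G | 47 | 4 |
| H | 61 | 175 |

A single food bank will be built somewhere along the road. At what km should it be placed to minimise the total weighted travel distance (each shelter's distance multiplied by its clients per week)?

For a sum of weighted absolute distances on a line, the optimum is the weighted median (not the mean). Total weight W = 408; half-weight = 204.
Sort by position and accumulate weight:
  km 7 (C, w=9) → cum 9
  km 19 (D, w=100) → cum 109
  km 29 (B, w=35) → cum 144
  km 47 (G, w=4) → cum 148
  km 51 (A, w=30) → cum 178
  km 53 (F, w=10) → cum 188
  km 61 (H, w=175) → cum 363  ≥ 204 → median here
  km 77 (E, w=45) → cum 408
Optimal location: km 61.

x = 61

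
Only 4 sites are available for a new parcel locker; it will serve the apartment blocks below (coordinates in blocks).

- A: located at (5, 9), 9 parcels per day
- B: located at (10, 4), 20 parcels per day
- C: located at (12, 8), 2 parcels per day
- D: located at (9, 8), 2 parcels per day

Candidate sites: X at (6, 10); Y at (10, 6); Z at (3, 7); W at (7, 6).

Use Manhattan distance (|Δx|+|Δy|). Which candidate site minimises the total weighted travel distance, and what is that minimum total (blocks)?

Total weighted distance at each candidate:
  X (6, 10): total = 244
  Y (10, 6): total = 126
  Z (3, 7): total = 270
  W (7, 6): total = 167
Minimum is at Y with total 126 blocks.

Y, total 126 blocks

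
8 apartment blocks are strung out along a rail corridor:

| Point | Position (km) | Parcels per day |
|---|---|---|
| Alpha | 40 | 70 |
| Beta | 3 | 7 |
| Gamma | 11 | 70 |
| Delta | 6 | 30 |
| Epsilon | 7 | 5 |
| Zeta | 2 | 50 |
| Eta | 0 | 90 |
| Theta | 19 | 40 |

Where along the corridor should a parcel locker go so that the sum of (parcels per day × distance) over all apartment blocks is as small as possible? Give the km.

x = 7

For a sum of weighted absolute distances on a line, the optimum is the weighted median (not the mean). Total weight W = 362; half-weight = 181.
Sort by position and accumulate weight:
  km 0 (Eta, w=90) → cum 90
  km 2 (Zeta, w=50) → cum 140
  km 3 (Beta, w=7) → cum 147
  km 6 (Delta, w=30) → cum 177
  km 7 (Epsilon, w=5) → cum 182  ≥ 181 → median here
  km 11 (Gamma, w=70) → cum 252
  km 19 (Theta, w=40) → cum 292
  km 40 (Alpha, w=70) → cum 362
Optimal location: km 7.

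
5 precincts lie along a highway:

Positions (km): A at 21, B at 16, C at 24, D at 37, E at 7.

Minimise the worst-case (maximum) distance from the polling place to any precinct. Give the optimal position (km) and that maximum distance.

The 1-center on a line is the midpoint of the two extreme points: leftmost at 7, rightmost at 37.
Optimal location = (7 + 37)/2 = 22; maximum distance = (37 − 7)/2 = 15.

location 22, max distance 15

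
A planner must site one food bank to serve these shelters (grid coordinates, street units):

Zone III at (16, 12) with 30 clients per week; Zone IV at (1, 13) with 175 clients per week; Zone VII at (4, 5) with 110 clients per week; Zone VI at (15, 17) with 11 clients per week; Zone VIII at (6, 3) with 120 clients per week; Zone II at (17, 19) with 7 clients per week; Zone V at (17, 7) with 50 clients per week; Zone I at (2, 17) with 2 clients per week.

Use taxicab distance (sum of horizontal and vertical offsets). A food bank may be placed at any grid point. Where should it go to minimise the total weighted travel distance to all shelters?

Manhattan distance separates: Σwᵢ(|x−xᵢ|+|y−yᵢ|) = Σwᵢ|x−xᵢ| + Σwᵢ|y−yᵢ|, so x and y are optimised independently as 1-D weighted medians.
Total weight W = 505; half = 252.5.
x-coordinate, sorted with cumulative weight:
  x=1 (Zone IV, w=175) cum 175
  x=2 (Zone I, w=2) cum 177
  x=4 (Zone VII, w=110) cum 287  ← median
  x=6 (Zone VIII, w=120) cum 407
  x=15 (Zone VI, w=11) cum 418
  x=16 (Zone III, w=30) cum 448
  x=17 (Zone II, w=7) cum 455
  x=17 (Zone V, w=50) cum 505
⇒ x* = 4
y-coordinate, sorted with cumulative weight:
  y=3 (Zone VIII, w=120) cum 120
  y=5 (Zone VII, w=110) cum 230
  y=7 (Zone V, w=50) cum 280  ← median
  y=12 (Zone III, w=30) cum 310
  y=13 (Zone IV, w=175) cum 485
  y=17 (Zone VI, w=11) cum 496
  y=17 (Zone I, w=2) cum 498
  y=19 (Zone II, w=7) cum 505
⇒ y* = 7

(4, 7)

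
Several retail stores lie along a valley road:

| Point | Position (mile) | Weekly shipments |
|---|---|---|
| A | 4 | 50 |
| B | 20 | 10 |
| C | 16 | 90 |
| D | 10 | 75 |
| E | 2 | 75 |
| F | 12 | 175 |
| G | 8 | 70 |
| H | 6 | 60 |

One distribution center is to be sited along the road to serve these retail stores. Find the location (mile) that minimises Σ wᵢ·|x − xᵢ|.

For a sum of weighted absolute distances on a line, the optimum is the weighted median (not the mean). Total weight W = 605; half-weight = 302.5.
Sort by position and accumulate weight:
  mile 2 (E, w=75) → cum 75
  mile 4 (A, w=50) → cum 125
  mile 6 (H, w=60) → cum 185
  mile 8 (G, w=70) → cum 255
  mile 10 (D, w=75) → cum 330  ≥ 302.5 → median here
  mile 12 (F, w=175) → cum 505
  mile 16 (C, w=90) → cum 595
  mile 20 (B, w=10) → cum 605
Optimal location: mile 10.

x = 10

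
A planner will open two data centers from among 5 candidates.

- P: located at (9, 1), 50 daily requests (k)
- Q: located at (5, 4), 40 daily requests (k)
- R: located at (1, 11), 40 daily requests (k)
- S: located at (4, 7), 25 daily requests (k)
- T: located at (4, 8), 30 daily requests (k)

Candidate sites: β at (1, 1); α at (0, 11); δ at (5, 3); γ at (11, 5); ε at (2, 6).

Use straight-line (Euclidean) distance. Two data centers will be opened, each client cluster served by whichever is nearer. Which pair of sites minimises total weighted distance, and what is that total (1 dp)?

Evaluate every pair (each demand assigned to the nearer of the two):
  {α, δ}: total = 556.7
  {δ, ε}: total = 608.3
  {γ, ε}: total = 712.5
  {α, ε}: total = 755.1
  {α, γ}: total = 798.3
  {β, δ}: total = 877.4
  {δ, γ}: total = 877.4
  {β, ε}: total = 888.9
  {β, α}: total = 931.4
  {β, γ}: total = 1219.8
Best pair: {α, δ} with total 556.7.

{α, δ}, total 556.7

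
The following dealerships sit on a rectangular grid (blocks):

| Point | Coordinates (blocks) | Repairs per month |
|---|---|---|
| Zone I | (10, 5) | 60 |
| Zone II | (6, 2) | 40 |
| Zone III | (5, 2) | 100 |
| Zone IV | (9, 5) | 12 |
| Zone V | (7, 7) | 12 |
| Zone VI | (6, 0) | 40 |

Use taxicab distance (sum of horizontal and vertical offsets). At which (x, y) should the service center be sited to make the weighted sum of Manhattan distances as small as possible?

Manhattan distance separates: Σwᵢ(|x−xᵢ|+|y−yᵢ|) = Σwᵢ|x−xᵢ| + Σwᵢ|y−yᵢ|, so x and y are optimised independently as 1-D weighted medians.
Total weight W = 264; half = 132.
x-coordinate, sorted with cumulative weight:
  x=5 (Zone III, w=100) cum 100
  x=6 (Zone II, w=40) cum 140  ← median
  x=6 (Zone VI, w=40) cum 180
  x=7 (Zone V, w=12) cum 192
  x=9 (Zone IV, w=12) cum 204
  x=10 (Zone I, w=60) cum 264
⇒ x* = 6
y-coordinate, sorted with cumulative weight:
  y=0 (Zone VI, w=40) cum 40
  y=2 (Zone II, w=40) cum 80
  y=2 (Zone III, w=100) cum 180  ← median
  y=5 (Zone I, w=60) cum 240
  y=5 (Zone IV, w=12) cum 252
  y=7 (Zone V, w=12) cum 264
⇒ y* = 2

(6, 2)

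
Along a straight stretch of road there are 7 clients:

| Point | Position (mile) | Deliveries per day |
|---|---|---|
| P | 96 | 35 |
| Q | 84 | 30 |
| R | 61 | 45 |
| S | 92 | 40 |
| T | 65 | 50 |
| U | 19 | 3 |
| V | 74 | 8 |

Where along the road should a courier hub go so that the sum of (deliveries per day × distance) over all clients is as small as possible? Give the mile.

For a sum of weighted absolute distances on a line, the optimum is the weighted median (not the mean). Total weight W = 211; half-weight = 105.5.
Sort by position and accumulate weight:
  mile 19 (U, w=3) → cum 3
  mile 61 (R, w=45) → cum 48
  mile 65 (T, w=50) → cum 98
  mile 74 (V, w=8) → cum 106  ≥ 105.5 → median here
  mile 84 (Q, w=30) → cum 136
  mile 92 (S, w=40) → cum 176
  mile 96 (P, w=35) → cum 211
Optimal location: mile 74.

x = 74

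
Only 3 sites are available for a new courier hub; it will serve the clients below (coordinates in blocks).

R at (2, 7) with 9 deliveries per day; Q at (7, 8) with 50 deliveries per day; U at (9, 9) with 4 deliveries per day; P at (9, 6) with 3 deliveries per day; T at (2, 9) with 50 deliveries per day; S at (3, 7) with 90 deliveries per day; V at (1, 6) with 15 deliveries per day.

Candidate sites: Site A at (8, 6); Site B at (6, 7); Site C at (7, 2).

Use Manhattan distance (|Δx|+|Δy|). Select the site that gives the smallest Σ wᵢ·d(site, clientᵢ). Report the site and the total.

Total weighted distance at each candidate:
  Site A (8, 6): total = 1327
  Site B (6, 7): total = 828
  Site C (7, 2): total = 2004
Minimum is at Site B with total 828 blocks.

Site B, total 828 blocks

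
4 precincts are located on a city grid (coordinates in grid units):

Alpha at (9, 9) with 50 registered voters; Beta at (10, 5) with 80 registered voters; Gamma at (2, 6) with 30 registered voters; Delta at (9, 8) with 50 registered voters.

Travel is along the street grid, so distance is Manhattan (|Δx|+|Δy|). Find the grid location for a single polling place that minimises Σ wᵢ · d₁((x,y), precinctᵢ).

(9, 6)

Manhattan distance separates: Σwᵢ(|x−xᵢ|+|y−yᵢ|) = Σwᵢ|x−xᵢ| + Σwᵢ|y−yᵢ|, so x and y are optimised independently as 1-D weighted medians.
Total weight W = 210; half = 105.
x-coordinate, sorted with cumulative weight:
  x=2 (Gamma, w=30) cum 30
  x=9 (Alpha, w=50) cum 80
  x=9 (Delta, w=50) cum 130  ← median
  x=10 (Beta, w=80) cum 210
⇒ x* = 9
y-coordinate, sorted with cumulative weight:
  y=5 (Beta, w=80) cum 80
  y=6 (Gamma, w=30) cum 110  ← median
  y=8 (Delta, w=50) cum 160
  y=9 (Alpha, w=50) cum 210
⇒ y* = 6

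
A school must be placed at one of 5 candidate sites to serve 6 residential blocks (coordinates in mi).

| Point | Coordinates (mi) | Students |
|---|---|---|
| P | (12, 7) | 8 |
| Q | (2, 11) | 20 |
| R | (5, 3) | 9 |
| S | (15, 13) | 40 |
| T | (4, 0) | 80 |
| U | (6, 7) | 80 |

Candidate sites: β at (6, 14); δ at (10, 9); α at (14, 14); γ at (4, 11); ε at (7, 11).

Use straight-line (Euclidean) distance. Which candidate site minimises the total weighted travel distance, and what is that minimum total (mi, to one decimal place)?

δ, total 1737.1 mi

Total weighted distance at each candidate:
  β (6, 14): total = 2326.8
  δ (10, 9): total = 1737.1
  α (14, 14): total = 2716.9
  γ (4, 11): total = 1869.1
  ε (7, 11): total = 1797.3
Minimum is at δ with total 1737.1 mi.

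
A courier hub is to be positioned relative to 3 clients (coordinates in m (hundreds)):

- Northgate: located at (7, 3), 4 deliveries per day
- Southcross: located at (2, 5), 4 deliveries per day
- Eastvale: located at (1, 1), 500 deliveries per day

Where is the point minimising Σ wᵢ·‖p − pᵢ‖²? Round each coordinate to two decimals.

The minimiser of Σwᵢ‖p−pᵢ‖² is the weighted centroid p* = (Σwᵢpᵢ)/(Σwᵢ).
Σwᵢ = 508.
Σwᵢxᵢ = 4·7 + 4·2 + 500·1 = 536.
Σwᵢyᵢ = 4·3 + 4·5 + 500·1 = 532.
x* = 536/508 = 1.06, y* = 532/508 = 1.05.

(1.06, 1.05)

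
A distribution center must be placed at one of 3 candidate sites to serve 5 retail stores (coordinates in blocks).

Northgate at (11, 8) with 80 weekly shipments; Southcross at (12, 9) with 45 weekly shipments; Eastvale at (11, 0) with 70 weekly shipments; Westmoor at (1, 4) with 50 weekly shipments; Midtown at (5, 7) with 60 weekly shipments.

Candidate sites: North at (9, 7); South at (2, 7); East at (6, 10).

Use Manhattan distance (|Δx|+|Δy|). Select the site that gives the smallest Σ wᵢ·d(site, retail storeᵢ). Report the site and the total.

North, total 1885 blocks

Total weighted distance at each candidate:
  North (9, 7): total = 1885
  South (2, 7): total = 2840
  East (6, 10): total = 2715
Minimum is at North with total 1885 blocks.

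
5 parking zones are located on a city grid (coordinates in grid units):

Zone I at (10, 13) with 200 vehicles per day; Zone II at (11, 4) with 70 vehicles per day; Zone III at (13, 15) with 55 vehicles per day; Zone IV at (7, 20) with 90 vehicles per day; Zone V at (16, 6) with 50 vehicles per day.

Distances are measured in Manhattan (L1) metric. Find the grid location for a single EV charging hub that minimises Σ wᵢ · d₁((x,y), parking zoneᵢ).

(10, 13)

Manhattan distance separates: Σwᵢ(|x−xᵢ|+|y−yᵢ|) = Σwᵢ|x−xᵢ| + Σwᵢ|y−yᵢ|, so x and y are optimised independently as 1-D weighted medians.
Total weight W = 465; half = 232.5.
x-coordinate, sorted with cumulative weight:
  x=7 (Zone IV, w=90) cum 90
  x=10 (Zone I, w=200) cum 290  ← median
  x=11 (Zone II, w=70) cum 360
  x=13 (Zone III, w=55) cum 415
  x=16 (Zone V, w=50) cum 465
⇒ x* = 10
y-coordinate, sorted with cumulative weight:
  y=4 (Zone II, w=70) cum 70
  y=6 (Zone V, w=50) cum 120
  y=13 (Zone I, w=200) cum 320  ← median
  y=15 (Zone III, w=55) cum 375
  y=20 (Zone IV, w=90) cum 465
⇒ y* = 13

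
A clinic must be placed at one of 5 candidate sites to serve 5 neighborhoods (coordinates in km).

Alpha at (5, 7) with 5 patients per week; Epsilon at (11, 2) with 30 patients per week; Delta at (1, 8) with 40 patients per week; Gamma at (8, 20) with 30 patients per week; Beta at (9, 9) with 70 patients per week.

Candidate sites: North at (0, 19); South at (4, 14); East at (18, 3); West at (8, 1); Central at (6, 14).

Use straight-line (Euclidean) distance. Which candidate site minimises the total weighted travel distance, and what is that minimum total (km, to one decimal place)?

Central, total 1335.7 km

Total weighted distance at each candidate:
  North (0, 19): total = 2297.9
  South (4, 14): total = 1431.8
  East (18, 3): total = 2337.8
  West (8, 1): total = 1658.7
  Central (6, 14): total = 1335.7
Minimum is at Central with total 1335.7 km.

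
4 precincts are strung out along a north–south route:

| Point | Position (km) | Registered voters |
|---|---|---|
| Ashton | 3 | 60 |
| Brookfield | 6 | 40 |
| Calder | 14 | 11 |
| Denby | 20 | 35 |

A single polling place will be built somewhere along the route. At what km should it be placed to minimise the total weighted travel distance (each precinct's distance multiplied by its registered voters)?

For a sum of weighted absolute distances on a line, the optimum is the weighted median (not the mean). Total weight W = 146; half-weight = 73.
Sort by position and accumulate weight:
  km 3 (Ashton, w=60) → cum 60
  km 6 (Brookfield, w=40) → cum 100  ≥ 73 → median here
  km 14 (Calder, w=11) → cum 111
  km 20 (Denby, w=35) → cum 146
Optimal location: km 6.

x = 6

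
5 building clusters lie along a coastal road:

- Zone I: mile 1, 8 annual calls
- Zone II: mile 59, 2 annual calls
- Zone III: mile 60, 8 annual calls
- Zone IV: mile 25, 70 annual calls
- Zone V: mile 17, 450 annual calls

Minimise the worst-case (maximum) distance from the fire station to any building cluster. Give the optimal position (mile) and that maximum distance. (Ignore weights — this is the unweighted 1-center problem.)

location 30.5, max distance 29.5

The 1-center on a line is the midpoint of the two extreme points: leftmost at 1, rightmost at 60.
Optimal location = (1 + 60)/2 = 30.5; maximum distance = (60 − 1)/2 = 29.5.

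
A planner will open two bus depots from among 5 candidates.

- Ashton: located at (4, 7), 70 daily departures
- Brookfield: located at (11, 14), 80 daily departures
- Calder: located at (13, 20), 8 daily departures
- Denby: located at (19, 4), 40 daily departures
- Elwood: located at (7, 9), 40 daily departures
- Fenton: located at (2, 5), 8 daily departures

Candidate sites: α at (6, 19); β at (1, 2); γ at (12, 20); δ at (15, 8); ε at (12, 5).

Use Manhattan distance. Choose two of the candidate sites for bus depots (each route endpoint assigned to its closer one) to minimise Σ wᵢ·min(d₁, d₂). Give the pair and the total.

{γ, ε}, total 2028

Evaluate every pair (each demand assigned to the nearer of the two):
  {γ, ε}: total = 2028
  {β, δ}: total = 2184
  {β, ε}: total = 2200
  {γ, δ}: total = 2216
  {α, ε}: total = 2324
  {δ, ε}: total = 2372
  {β, γ}: total = 2480
  {α, δ}: total = 2512
  {α, β}: total = 2696
  {α, γ}: total = 3052
Best pair: {γ, ε} with total 2028.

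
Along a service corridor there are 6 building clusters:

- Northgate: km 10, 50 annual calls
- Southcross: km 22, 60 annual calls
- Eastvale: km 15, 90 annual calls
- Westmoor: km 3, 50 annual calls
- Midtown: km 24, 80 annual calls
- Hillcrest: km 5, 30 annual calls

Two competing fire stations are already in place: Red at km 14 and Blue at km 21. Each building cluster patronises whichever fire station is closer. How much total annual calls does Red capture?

220

The indifferent point is the midpoint (14+21)/2 = 17.5; building clusters left of it (closer to Red at 14) go to Red, those right go to Blue.
  Westmoor at 3 (w=50) → Red
  Hillcrest at 5 (w=30) → Red
  Northgate at 10 (w=50) → Red
  Eastvale at 15 (w=90) → Red
  Southcross at 22 (w=60) → Blue
  Midtown at 24 (w=80) → Blue
Red captures 220; Blue captures 140.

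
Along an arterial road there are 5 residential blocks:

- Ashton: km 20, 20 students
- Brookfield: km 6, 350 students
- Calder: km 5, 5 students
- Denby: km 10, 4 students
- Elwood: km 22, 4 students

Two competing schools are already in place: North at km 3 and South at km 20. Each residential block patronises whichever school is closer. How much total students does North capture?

359

The indifferent point is the midpoint (3+20)/2 = 11.5; residential blocks left of it (closer to North at 3) go to North, those right go to South.
  Calder at 5 (w=5) → North
  Brookfield at 6 (w=350) → North
  Denby at 10 (w=4) → North
  Ashton at 20 (w=20) → South
  Elwood at 22 (w=4) → South
North captures 359; South captures 24.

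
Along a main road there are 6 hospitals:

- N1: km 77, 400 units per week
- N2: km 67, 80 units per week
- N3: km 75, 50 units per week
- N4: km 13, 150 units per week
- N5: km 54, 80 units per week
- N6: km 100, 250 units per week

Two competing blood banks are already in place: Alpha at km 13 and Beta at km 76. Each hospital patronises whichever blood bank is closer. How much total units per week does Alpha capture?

150

The indifferent point is the midpoint (13+76)/2 = 44.5; hospitals left of it (closer to Alpha at 13) go to Alpha, those right go to Beta.
  N4 at 13 (w=150) → Alpha
  N5 at 54 (w=80) → Beta
  N2 at 67 (w=80) → Beta
  N3 at 75 (w=50) → Beta
  N1 at 77 (w=400) → Beta
  N6 at 100 (w=250) → Beta
Alpha captures 150; Beta captures 860.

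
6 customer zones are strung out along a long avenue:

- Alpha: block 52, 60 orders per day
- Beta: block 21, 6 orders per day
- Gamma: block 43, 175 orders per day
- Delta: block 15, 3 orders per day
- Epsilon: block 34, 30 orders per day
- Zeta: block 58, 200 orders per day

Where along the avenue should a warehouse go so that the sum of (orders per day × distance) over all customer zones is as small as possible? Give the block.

x = 52

For a sum of weighted absolute distances on a line, the optimum is the weighted median (not the mean). Total weight W = 474; half-weight = 237.
Sort by position and accumulate weight:
  block 15 (Delta, w=3) → cum 3
  block 21 (Beta, w=6) → cum 9
  block 34 (Epsilon, w=30) → cum 39
  block 43 (Gamma, w=175) → cum 214
  block 52 (Alpha, w=60) → cum 274  ≥ 237 → median here
  block 58 (Zeta, w=200) → cum 474
Optimal location: block 52.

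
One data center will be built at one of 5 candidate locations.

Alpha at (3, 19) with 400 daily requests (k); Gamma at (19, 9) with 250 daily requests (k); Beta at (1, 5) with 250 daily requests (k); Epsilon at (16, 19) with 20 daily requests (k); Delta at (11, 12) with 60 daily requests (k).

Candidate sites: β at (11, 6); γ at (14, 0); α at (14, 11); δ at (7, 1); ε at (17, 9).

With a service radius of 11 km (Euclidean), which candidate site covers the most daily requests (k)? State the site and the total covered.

β, covering 560

Coverage radius r = 11 km; a point is covered iff (Δx)²+(Δy)² ≤ 11² = 121.
  β (11, 6): covers {Gamma, Beta, Delta} → 560
  γ (14, 0): covers {Gamma} → 250
  α (14, 11): covers {Gamma, Epsilon, Delta} → 330
  δ (7, 1): covers {Beta} → 250
  ε (17, 9): covers {Gamma, Epsilon, Delta} → 330
Maximum coverage at β: 560 daily requests (k).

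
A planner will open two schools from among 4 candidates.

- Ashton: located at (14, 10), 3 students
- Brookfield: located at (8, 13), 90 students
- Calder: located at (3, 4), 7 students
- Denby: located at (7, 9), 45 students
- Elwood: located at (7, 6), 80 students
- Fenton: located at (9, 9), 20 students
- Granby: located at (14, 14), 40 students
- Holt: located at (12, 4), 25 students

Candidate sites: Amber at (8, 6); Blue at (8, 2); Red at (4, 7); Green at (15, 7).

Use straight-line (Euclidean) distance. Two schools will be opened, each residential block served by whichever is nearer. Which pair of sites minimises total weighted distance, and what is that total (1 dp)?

Evaluate every pair (each demand assigned to the nearer of the two):
  {Amber, Green}: total = 1351.6
  {Amber, Red}: total = 1471.1
  {Amber, Blue}: total = 1486.7
  {Red, Green}: total = 1592.5
  {Blue, Red}: total = 1824.1
  {Blue, Green}: total = 2040.4
Best pair: {Amber, Green} with total 1351.6.

{Amber, Green}, total 1351.6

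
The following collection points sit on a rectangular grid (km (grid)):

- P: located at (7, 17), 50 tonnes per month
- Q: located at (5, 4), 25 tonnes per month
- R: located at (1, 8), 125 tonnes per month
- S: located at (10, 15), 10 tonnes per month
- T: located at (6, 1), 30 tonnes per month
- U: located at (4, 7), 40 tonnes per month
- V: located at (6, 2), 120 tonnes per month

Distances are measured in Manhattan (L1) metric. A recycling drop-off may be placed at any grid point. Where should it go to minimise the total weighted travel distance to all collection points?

Manhattan distance separates: Σwᵢ(|x−xᵢ|+|y−yᵢ|) = Σwᵢ|x−xᵢ| + Σwᵢ|y−yᵢ|, so x and y are optimised independently as 1-D weighted medians.
Total weight W = 400; half = 200.
x-coordinate, sorted with cumulative weight:
  x=1 (R, w=125) cum 125
  x=4 (U, w=40) cum 165
  x=5 (Q, w=25) cum 190
  x=6 (T, w=30) cum 220  ← median
  x=6 (V, w=120) cum 340
  x=7 (P, w=50) cum 390
  x=10 (S, w=10) cum 400
⇒ x* = 6
y-coordinate, sorted with cumulative weight:
  y=1 (T, w=30) cum 30
  y=2 (V, w=120) cum 150
  y=4 (Q, w=25) cum 175
  y=7 (U, w=40) cum 215  ← median
  y=8 (R, w=125) cum 340
  y=15 (S, w=10) cum 350
  y=17 (P, w=50) cum 400
⇒ y* = 7

(6, 7)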